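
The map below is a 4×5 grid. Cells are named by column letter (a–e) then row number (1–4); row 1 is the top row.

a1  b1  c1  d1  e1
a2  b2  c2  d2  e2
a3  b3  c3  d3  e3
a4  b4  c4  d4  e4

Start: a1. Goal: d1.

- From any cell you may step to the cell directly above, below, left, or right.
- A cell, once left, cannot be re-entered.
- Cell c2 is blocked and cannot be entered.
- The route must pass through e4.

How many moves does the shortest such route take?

Any route passes through e4 somewhere between a1 and d1. Summing Manhattan distances along the two legs (a1 → e4 → d1) gives a lower bound of 7 + 4 = 11 moves.
A route of 11 moves achieves this: a1 → a2 → a3 → a4 → b4 → c4 → d4 → e4 → e3 → e2 → e1 → d1.
Since 11 matches the lower bound, it is optimal.

11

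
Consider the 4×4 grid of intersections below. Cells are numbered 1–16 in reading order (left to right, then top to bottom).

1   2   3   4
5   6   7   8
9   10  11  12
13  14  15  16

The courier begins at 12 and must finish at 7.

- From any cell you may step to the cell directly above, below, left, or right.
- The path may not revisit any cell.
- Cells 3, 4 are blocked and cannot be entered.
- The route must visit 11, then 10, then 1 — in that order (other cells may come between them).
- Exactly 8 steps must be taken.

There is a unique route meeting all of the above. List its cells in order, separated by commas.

12, 11, 10, 9, 5, 1, 2, 6, 7

The waypoints must appear in the order 11, 10, 1, with no cell reused.
Route from 12: left 3 to 9, up 2 to 1, right 1 to 2, down 1 to 6, right 1 to 7 — 8 moves in all.
Check: order respected (11 at step 1, 10 at step 2, 1 at step 5); 8 moves as required.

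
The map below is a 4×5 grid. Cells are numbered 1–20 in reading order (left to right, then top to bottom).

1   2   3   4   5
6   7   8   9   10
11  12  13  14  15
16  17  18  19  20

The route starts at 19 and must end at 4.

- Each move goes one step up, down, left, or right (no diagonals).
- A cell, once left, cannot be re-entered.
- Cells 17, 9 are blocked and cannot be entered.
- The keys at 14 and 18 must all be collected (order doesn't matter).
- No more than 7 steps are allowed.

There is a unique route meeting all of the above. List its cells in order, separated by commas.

19, 18, 13, 14, 15, 10, 5, 4

Any route must reach 14 and 18 and still end at 4 within 7 moves, so the order of the required stops is forced.
Route from 19: left 1 to 18, up 1 to 13, right 2 to 15, up 2 to 5, left 1 to 4 — 7 moves in all.
Check: all required cells visited; 7 ≤ 7 moves.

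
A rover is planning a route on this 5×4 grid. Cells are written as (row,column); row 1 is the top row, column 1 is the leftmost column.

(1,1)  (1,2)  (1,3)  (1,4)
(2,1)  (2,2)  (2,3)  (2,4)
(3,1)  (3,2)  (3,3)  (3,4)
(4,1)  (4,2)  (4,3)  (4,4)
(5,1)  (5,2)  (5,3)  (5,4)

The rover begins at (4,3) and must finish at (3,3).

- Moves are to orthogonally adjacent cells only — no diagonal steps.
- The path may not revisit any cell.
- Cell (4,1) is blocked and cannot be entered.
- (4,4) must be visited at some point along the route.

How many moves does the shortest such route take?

Any route passes through (4,4) somewhere between (4,3) and (3,3). Summing Manhattan distances along the two legs ((4,3) → (4,4) → (3,3)) gives a lower bound of 1 + 2 = 3 moves.
A route of 3 moves achieves this: (4,3) → (4,4) → (3,4) → (3,3).
Since 3 matches the lower bound, it is optimal.

3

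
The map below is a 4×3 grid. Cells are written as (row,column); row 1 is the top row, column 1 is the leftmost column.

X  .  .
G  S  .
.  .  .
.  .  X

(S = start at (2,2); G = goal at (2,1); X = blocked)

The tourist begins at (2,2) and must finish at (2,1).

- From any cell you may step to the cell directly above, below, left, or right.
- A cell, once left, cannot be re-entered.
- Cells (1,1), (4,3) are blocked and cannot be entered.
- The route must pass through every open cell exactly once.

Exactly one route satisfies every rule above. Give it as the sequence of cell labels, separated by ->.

(2,2) -> (1,2) -> (1,3) -> (2,3) -> (3,3) -> (3,2) -> (4,2) -> (4,1) -> (3,1) -> (2,1)

Need to visit all 10 open cells exactly once, starting at (2,2) and ending at (2,1).
Cell (3,3) has only two open neighbours ((2,3) and (3,2)), so the path must pass straight through it: one of those is the cell it's entered from and the other is where it exits.
Route from (2,2): up to (1,2), right to (1,3), 2× down (reaching (3,3)), left to (3,2), down to (4,2), left to (4,1), 2× up (reaching (2,1)) — 9 moves in all.
Check: all 10 open cells covered.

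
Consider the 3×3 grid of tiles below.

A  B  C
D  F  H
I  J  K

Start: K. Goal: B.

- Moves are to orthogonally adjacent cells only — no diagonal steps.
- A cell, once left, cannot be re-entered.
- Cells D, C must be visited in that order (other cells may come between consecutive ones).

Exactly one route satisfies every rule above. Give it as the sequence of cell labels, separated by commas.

K, J, I, D, F, H, C, B

The waypoints must appear in the order D, C, with no cell reused.
Route from K: left 2 to I, up 1 to D, right 2 to H, up 1 to C, left 1 to B — 7 moves in all.
Check: order respected (D at step 3, C at step 6).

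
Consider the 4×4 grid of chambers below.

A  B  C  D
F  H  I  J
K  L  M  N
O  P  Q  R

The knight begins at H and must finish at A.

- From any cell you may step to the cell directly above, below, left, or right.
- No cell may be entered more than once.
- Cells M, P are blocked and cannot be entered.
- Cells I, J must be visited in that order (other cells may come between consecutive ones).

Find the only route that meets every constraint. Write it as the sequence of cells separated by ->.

H -> I -> J -> D -> C -> B -> A

The waypoints must appear in the order I, J, with no cell reused.
Route from H: 2× right (reaching J), up to D, 3× left (reaching A) — 6 moves in all.
Check: order respected (I at step 1, J at step 2).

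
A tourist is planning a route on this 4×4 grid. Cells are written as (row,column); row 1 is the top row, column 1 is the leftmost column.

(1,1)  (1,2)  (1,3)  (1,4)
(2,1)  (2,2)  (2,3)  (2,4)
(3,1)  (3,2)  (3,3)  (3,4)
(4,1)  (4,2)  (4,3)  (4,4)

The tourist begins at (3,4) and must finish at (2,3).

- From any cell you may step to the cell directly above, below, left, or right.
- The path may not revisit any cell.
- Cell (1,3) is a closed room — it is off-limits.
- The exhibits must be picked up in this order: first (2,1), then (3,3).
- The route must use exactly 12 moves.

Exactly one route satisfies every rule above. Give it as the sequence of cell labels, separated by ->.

The waypoints must appear in the order (2,1), (3,3), with no cell reused.
Route from (3,4): down to (4,4), 3× left (reaching (4,1)), 3× up (reaching (1,1)), right to (1,2), 2× down (reaching (3,2)), right to (3,3), up to (2,3) — 12 moves in all.
Check: order respected ((2,1) at step 6, (3,3) at step 11); 12 moves as required.

(3,4) -> (4,4) -> (4,3) -> (4,2) -> (4,1) -> (3,1) -> (2,1) -> (1,1) -> (1,2) -> (2,2) -> (3,2) -> (3,3) -> (2,3)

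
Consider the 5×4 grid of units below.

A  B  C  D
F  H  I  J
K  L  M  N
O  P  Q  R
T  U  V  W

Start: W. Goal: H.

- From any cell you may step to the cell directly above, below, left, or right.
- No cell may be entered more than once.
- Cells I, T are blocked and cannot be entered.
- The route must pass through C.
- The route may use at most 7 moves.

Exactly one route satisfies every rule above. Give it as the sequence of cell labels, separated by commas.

The budget equals the shortest possible length, so every move has to be on a shortest route through the required cells.
Route from W: 4× up (reaching D), 2× left (reaching B), down to H — 7 moves in all.
Check: all required cells visited; 7 ≤ 7 moves.

W, R, N, J, D, C, B, H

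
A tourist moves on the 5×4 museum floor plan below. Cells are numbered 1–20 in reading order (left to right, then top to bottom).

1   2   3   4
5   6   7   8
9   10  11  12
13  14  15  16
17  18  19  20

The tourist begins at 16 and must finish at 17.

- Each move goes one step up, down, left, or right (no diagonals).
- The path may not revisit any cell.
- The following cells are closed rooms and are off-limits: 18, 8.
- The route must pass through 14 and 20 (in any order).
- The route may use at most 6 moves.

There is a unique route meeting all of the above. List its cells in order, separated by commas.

Any route must reach 14 and 20 and still end at 17 within 6 moves, so the order of the required stops is forced.
Route from 16: down to 20, left to 19, up to 15, 2× left (reaching 13), down to 17 — 6 moves in all.
Check: all required cells visited; 6 ≤ 6 moves.

16, 20, 19, 15, 14, 13, 17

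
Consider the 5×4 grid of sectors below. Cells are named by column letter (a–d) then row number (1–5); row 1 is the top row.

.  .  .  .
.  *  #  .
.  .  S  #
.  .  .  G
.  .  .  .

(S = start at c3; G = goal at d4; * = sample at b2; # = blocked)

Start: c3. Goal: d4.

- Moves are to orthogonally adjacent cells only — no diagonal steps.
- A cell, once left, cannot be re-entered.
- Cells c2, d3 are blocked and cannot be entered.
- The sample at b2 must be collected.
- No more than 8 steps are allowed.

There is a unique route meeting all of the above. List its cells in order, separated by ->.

Any route must reach b2 and still end at d4 within 8 moves, so the order of the required stops is forced.
Route from c3: left 1 to b3, up 1 to b2, left 1 to a2, down 2 to a4, right 3 to d4 — 8 moves in all.
Check: all required cells visited; 8 ≤ 8 moves.

c3 -> b3 -> b2 -> a2 -> a3 -> a4 -> b4 -> c4 -> d4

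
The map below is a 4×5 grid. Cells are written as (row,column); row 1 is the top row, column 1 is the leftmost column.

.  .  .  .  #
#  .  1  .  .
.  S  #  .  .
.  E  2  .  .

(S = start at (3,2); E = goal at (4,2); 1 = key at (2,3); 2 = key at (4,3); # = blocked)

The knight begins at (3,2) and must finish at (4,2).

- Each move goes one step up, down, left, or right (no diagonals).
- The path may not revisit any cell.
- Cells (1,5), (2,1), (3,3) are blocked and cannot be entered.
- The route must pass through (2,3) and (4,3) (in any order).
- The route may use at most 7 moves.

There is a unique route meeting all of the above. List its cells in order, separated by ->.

(3,2) -> (2,2) -> (2,3) -> (2,4) -> (3,4) -> (4,4) -> (4,3) -> (4,2)

The budget equals the shortest possible length, so every move has to be on a shortest route through the required cells.
Route from (3,2): up 1 to (2,2), right 2 to (2,4), down 2 to (4,4), left 2 to (4,2) — 7 moves in all.
Check: all required cells visited; 7 ≤ 7 moves.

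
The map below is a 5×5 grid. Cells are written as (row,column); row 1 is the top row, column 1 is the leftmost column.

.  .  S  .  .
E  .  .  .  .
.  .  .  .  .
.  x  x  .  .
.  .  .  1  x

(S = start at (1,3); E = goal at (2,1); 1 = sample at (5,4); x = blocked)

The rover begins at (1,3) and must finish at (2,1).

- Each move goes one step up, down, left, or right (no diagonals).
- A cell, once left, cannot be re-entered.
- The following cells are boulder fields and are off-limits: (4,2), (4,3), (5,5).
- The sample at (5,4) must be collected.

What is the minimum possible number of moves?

Any route passes through (5,4) somewhere between (1,3) and (2,1). Summing Manhattan distances along the two legs ((1,3) → (5,4) → (2,1)) gives a lower bound of 5 + 6 = 11 moves.
A route of 11 moves achieves this: (1,3) → (2,3) → (3,3) → (3,4) → (4,4) → (5,4) → (5,3) → (5,2) → (5,1) → (4,1) → (3,1) → (2,1).
Since 11 matches the lower bound, it is optimal.

11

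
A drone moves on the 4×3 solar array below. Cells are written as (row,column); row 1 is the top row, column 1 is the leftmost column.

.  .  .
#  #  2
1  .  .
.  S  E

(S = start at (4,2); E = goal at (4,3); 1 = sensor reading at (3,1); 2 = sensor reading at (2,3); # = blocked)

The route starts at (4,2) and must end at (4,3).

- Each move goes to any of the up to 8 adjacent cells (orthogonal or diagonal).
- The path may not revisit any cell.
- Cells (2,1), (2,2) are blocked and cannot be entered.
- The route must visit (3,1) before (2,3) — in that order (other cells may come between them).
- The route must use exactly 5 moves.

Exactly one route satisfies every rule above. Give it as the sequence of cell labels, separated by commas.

The waypoints must appear in the order (3,1), (2,3), with no cell reused.
Route from (4,2): up-left 1 to (3,1), right 1 to (3,2), up-right 1 to (2,3), down 2 to (4,3) — 5 moves in all.
Check: order respected (1 at step 1, 2 at step 3); 5 moves as required.

(4,2), (3,1), (3,2), (2,3), (3,3), (4,3)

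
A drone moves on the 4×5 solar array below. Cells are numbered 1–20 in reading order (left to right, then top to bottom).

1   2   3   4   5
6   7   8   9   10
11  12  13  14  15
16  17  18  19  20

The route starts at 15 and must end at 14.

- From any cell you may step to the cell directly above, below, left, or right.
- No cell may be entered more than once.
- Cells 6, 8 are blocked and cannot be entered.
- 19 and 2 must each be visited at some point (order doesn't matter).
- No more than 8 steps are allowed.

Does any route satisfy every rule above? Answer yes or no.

no

Even ignoring the no-revisit rule, getting from 15 to 14, taking the cheapest ordering 15 → 2 → 19 → 14 needs at least 5 + 5 + 1 = 11 moves (Manhattan distance per leg), which exceeds the 8-move limit.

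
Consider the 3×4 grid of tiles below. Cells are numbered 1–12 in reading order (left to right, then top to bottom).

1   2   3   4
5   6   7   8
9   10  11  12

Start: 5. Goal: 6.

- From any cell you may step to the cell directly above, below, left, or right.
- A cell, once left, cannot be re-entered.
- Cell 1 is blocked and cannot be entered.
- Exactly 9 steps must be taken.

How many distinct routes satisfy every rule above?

Need simple routes of exactly 9 moves from 5 to 6 (Manhattan distance 1, so 4 moves are spent on a detour and 4 undoing it).
Enumerating: 5 9 10 11 7 8 4 3 2 6 | 5 9 10 11 12 8 4 3 7 6 | 5 9 10 11 12 8 4 3 2 6 | 5 9 10 11 12 8 7 3 2 6.
That gives 4 routes.

4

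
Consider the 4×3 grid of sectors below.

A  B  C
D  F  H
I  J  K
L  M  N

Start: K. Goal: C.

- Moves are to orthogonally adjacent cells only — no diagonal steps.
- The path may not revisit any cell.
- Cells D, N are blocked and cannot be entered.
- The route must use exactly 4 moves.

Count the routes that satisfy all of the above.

3

Need simple routes of exactly 4 moves from K to C (Manhattan distance 2, so 1 moves are spent on a detour and 1 undoing it).
Enumerating: K H F B C | K J F B C | K J F H C.
That gives 3 routes.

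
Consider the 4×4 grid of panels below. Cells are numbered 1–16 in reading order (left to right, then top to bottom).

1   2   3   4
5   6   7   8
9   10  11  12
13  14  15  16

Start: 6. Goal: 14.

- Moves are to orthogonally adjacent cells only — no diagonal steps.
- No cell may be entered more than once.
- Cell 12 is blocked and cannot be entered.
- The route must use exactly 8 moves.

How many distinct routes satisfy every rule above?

8

Need simple routes of exactly 8 moves from 6 to 14 (Manhattan distance 2, so 3 moves are spent on a detour and 3 undoing it).
Enumerating: 6 2 1 5 9 10 11 15 14 | 6 2 3 7 11 10 9 13 14 | 6 2 3 4 8 7 11 15 14 | 6 2 3 4 8 7 11 10 14 | 6 5 1 2 3 7 11 15 14 | 6 5 1 2 3 7 11 10 14 | 6 7 3 2 1 5 9 13 14 | 6 7 3 2 1 5 9 10 14.
That gives 8 routes.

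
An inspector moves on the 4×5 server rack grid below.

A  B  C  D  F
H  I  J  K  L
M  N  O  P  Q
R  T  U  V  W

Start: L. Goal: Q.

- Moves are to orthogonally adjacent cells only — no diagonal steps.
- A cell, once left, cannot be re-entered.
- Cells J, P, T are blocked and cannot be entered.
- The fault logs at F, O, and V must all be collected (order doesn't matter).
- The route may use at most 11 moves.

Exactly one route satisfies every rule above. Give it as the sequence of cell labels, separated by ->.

Any route must reach F, O, and V and still end at Q within 11 moves, so the order of the required stops is forced.
Route from L: up to F, 3× left (reaching B), 2× down (reaching N), right to O, down to U, 2× right (reaching W), up to Q — 11 moves in all.
Check: all required cells visited; 11 ≤ 11 moves.

L -> F -> D -> C -> B -> I -> N -> O -> U -> V -> W -> Q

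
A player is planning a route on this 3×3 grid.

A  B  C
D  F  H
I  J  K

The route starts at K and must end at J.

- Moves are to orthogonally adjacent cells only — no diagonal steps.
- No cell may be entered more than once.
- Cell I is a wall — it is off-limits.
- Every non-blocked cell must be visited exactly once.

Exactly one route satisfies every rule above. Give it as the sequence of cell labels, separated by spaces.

K H C B A D F J

Need to visit all 8 open cells exactly once, starting at K and ending at J.
Route from K: 2× up (reaching C), 2× left (reaching A), down to D, right to F, down to J — 7 moves in all.
Check: all 8 open cells covered.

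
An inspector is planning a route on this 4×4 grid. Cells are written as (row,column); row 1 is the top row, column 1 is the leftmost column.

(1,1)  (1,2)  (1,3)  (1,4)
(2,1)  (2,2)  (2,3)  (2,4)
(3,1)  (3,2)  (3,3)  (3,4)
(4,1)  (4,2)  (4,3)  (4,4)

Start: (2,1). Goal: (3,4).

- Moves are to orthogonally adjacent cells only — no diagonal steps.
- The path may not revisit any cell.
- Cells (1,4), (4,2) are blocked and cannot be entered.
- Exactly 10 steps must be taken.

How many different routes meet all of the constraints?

Need simple routes of exactly 10 moves from (2,1) to (3,4) (Manhattan distance 4, so 3 moves are spent on a detour and 3 undoing it).
Enumerating: (2,1) (1,1) (1,2) (1,3) (2,3) (2,2) (3,2) (3,3) (4,3) (4,4) (3,4) | (2,1) (3,1) (3,2) (2,2) (1,2) (1,3) (2,3) (3,3) (4,3) (4,4) (3,4).
That gives 2 routes.

2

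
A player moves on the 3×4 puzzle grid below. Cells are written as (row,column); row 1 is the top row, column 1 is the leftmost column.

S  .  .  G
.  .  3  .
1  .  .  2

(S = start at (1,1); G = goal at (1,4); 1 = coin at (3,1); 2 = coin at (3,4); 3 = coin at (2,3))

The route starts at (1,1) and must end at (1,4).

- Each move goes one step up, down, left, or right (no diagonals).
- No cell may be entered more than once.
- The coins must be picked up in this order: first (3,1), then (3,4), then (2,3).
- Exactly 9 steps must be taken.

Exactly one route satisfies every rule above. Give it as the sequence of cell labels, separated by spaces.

(1,1) (2,1) (3,1) (3,2) (3,3) (3,4) (2,4) (2,3) (1,3) (1,4)

The waypoints must appear in the order (3,1), (3,4), (2,3), with no cell reused.
Route from (1,1): down 2 to (3,1), right 3 to (3,4), up 1 to (2,4), left 1 to (2,3), up 1 to (1,3), right 1 to (1,4) — 9 moves in all.
Check: order respected (1 at step 2, 2 at step 5, 3 at step 7); 9 moves as required.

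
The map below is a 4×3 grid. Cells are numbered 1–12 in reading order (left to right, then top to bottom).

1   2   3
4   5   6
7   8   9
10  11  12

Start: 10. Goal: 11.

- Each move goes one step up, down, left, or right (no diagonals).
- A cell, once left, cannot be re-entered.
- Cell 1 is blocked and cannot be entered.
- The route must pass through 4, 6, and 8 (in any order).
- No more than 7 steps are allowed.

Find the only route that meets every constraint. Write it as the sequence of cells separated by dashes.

The budget equals the shortest possible length, so every move has to be on a shortest route through the required cells.
Route from 10: 2× up (reaching 4), 2× right (reaching 6), down to 9, left to 8, down to 11 — 7 moves in all.
Check: all required cells visited; 7 ≤ 7 moves.

10 - 7 - 4 - 5 - 6 - 9 - 8 - 11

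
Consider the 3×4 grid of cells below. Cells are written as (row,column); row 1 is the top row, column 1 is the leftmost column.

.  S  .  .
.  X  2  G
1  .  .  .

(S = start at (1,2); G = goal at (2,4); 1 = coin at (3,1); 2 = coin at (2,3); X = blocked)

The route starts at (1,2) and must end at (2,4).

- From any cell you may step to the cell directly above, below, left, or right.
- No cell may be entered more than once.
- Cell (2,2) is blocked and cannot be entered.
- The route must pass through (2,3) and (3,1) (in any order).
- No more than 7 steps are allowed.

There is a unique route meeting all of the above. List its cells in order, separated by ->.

The 7-move cap with required stops at (2,3), (3,1) leaves no slack for detours.
Route from (1,2): left to (1,1), 2× down (reaching (3,1)), 2× right (reaching (3,3)), up to (2,3), right to (2,4) — 7 moves in all.
Check: all required cells visited; 7 ≤ 7 moves.

(1,2) -> (1,1) -> (2,1) -> (3,1) -> (3,2) -> (3,3) -> (2,3) -> (2,4)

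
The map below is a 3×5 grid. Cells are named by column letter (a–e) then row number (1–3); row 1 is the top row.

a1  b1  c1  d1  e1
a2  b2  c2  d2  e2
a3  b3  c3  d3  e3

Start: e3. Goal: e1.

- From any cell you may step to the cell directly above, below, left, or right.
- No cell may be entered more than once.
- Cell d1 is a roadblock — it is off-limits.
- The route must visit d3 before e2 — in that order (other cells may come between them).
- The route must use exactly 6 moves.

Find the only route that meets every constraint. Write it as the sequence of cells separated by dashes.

The waypoints must appear in the order d3, e2, with no cell reused.
Route from e3: left 2 to c3, up 1 to c2, right 2 to e2, up 1 to e1 — 6 moves in all.
Check: order respected (d3 at step 1, e2 at step 5); 6 moves as required.

e3 - d3 - c3 - c2 - d2 - e2 - e1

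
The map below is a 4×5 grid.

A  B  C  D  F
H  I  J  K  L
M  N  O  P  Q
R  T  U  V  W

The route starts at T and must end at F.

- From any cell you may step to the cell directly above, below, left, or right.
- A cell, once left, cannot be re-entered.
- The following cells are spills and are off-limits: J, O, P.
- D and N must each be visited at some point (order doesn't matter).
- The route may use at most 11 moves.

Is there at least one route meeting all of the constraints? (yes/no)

yes

One route that works: T → N → I → B → C → D → F.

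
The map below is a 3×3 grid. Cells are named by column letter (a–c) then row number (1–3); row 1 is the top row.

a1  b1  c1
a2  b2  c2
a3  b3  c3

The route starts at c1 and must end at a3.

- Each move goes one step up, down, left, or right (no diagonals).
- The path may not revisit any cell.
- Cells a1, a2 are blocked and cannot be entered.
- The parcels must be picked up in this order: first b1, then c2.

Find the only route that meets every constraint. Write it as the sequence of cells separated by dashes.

The waypoints must appear in the order b1, c2, with no cell reused.
Route from c1: left 1 to b1, down 1 to b2, right 1 to c2, down 1 to c3, left 2 to a3 — 6 moves in all.
Check: order respected (b1 at step 1, c2 at step 3).

c1 - b1 - b2 - c2 - c3 - b3 - a3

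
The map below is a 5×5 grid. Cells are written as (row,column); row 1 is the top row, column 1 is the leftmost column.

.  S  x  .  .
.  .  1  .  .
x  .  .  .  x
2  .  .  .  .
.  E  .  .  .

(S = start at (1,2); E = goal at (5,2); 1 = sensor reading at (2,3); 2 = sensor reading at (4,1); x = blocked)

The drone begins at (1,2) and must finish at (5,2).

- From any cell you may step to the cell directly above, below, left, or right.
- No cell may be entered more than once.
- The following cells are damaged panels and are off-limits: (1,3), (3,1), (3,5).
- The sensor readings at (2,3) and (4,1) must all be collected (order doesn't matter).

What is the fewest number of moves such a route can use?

8

Any route passes through (2,3) and (4,1) in some order between (1,2) and (5,2). Summing Manhattan distances along each leg and taking the cheapest ordering ((1,2) → (2,3) → (4,1) → (5,2)) gives a lower bound of 2 + 4 + 2 = 8 moves.
A route of 8 moves achieves this: (1,2) → (2,2) → (2,3) → (3,3) → (4,3) → (4,2) → (4,1) → (5,1) → (5,2).
Since 8 matches the lower bound, it is optimal.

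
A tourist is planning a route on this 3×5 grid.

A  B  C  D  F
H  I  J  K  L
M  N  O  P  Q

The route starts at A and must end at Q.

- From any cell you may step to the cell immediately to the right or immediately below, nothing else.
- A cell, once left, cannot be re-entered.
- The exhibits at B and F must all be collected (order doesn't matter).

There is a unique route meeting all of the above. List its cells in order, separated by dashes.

A - B - C - D - F - L - Q

Moves only go right or down, so the column and row indices never decrease.
Route from A: right 4 to F, down 2 to Q — 6 moves in all.
Check: all required cells visited.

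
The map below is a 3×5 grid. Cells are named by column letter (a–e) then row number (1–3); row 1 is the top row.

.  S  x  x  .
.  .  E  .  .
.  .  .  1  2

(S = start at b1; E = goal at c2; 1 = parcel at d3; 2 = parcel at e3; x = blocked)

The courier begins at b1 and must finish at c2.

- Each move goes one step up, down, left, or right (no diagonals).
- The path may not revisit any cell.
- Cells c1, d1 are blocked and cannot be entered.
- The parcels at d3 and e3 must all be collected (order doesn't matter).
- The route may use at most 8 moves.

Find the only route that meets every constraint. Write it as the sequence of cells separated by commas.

Any route must reach d3 and e3 and still end at c2 within 8 moves, so the order of the required stops is forced.
Route from b1: 2× down (reaching b3), 3× right (reaching e3), up to e2, 2× left (reaching c2) — 8 moves in all.
Check: all required cells visited; 8 ≤ 8 moves.

b1, b2, b3, c3, d3, e3, e2, d2, c2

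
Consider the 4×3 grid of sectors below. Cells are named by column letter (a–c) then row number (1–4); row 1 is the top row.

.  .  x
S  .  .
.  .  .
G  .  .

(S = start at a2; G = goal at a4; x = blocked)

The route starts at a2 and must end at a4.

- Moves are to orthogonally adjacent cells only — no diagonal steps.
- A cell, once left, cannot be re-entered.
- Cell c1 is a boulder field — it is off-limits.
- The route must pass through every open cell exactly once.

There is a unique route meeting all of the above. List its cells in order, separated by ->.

a2 -> a1 -> b1 -> b2 -> c2 -> c3 -> c4 -> b4 -> b3 -> a3 -> a4

Need to visit all 11 open cells exactly once, starting at a2 and ending at a4.
Cell a1 has only two open neighbours (a2 and b1), so the path must pass straight through it: one of those is the cell it's entered from and the other is where it exits.
Route from a2: up 1 to a1, right 1 to b1, down 1 to b2, right 1 to c2, down 2 to c4, left 1 to b4, up 1 to b3, left 1 to a3, down 1 to a4 — 10 moves in all.
Check: all 11 open cells covered.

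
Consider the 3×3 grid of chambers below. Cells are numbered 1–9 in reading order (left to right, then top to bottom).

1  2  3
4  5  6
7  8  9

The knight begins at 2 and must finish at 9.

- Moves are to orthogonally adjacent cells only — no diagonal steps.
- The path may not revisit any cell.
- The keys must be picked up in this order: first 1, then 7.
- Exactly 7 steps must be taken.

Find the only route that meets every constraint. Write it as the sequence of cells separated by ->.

2 -> 1 -> 4 -> 7 -> 8 -> 5 -> 6 -> 9

The waypoints must appear in the order 1, 7, with no cell reused.
Route from 2: left to 1, 2× down (reaching 7), right to 8, up to 5, right to 6, down to 9 — 7 moves in all.
Check: order respected (1 at step 1, 7 at step 3); 7 moves as required.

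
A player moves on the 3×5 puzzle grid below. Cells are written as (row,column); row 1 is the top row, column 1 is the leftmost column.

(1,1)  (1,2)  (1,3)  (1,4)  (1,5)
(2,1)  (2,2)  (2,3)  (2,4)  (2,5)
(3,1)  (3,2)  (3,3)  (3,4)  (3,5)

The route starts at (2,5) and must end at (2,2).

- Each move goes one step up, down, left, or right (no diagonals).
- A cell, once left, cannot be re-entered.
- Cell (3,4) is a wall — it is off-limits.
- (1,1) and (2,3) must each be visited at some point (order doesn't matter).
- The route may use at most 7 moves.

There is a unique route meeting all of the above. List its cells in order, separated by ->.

(2,5) -> (2,4) -> (2,3) -> (1,3) -> (1,2) -> (1,1) -> (2,1) -> (2,2)

Any route must reach (1,1) and (2,3) and still end at (2,2) within 7 moves, so the order of the required stops is forced.
Route from (2,5): left 2 to (2,3), up 1 to (1,3), left 2 to (1,1), down 1 to (2,1), right 1 to (2,2) — 7 moves in all.
Check: all required cells visited; 7 ≤ 7 moves.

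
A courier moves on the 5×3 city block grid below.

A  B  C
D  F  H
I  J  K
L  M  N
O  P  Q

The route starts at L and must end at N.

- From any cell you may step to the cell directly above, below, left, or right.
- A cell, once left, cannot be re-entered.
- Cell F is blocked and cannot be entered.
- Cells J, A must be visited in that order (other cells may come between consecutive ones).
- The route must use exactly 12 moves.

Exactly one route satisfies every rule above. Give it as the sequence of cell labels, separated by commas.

L, O, P, M, J, I, D, A, B, C, H, K, N

The waypoints must appear in the order J, A, with no cell reused.
Route from L: down to O, right to P, 2× up (reaching J), left to I, 2× up (reaching A), 2× right (reaching C), 3× down (reaching N) — 12 moves in all.
Check: order respected (J at step 4, A at step 7); 12 moves as required.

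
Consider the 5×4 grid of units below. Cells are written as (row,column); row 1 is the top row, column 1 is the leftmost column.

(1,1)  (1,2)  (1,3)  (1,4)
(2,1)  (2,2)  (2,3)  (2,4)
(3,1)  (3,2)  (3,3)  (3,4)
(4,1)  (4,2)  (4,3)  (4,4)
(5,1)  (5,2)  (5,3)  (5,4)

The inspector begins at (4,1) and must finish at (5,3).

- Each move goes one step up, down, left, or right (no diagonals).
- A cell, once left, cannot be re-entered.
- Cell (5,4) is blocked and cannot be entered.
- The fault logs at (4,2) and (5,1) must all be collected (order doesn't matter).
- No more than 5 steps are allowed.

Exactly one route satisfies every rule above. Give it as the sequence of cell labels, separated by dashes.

The budget equals the shortest possible length, so every move has to be on a shortest route through the required cells.
Route from (4,1): down 1 to (5,1), right 1 to (5,2), up 1 to (4,2), right 1 to (4,3), down 1 to (5,3) — 5 moves in all.
Check: all required cells visited; 5 ≤ 5 moves.

(4,1) - (5,1) - (5,2) - (4,2) - (4,3) - (5,3)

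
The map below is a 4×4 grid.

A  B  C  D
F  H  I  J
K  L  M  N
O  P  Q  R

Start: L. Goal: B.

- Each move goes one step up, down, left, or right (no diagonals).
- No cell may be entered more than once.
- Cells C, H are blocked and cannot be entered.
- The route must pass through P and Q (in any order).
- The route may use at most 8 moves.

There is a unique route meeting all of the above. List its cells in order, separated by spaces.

L M Q P O K F A B

The 8-move cap with required stops at P, Q leaves no slack for detours.
Route from L: right 1 to M, down 1 to Q, left 2 to O, up 3 to A, right 1 to B — 8 moves in all.
Check: all required cells visited; 8 ≤ 8 moves.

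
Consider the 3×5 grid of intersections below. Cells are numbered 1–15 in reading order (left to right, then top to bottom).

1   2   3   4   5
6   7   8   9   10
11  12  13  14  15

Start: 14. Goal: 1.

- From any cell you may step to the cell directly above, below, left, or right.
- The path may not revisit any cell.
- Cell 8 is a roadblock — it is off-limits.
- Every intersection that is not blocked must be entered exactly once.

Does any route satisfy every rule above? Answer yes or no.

no

Colour the cells like a checkerboard: each orthogonal step flips colour, so a Hamiltonian route alternates colours. Here there are 8 cells of one colour and 6 of the other, with start on the opposite colour to the goal — the counts and endpoints can't be arranged into an alternating sequence of length 14, so no Hamiltonian route exists.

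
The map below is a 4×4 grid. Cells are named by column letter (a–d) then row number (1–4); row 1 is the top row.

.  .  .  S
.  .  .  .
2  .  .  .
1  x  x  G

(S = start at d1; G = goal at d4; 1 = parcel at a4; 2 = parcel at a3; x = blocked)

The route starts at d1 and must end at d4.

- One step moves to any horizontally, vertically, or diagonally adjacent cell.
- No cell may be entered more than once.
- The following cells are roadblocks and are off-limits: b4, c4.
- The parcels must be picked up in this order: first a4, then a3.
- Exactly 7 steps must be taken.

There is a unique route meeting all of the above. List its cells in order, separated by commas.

The waypoints must appear in the order a4, a3, with no cell reused.
Route from d1: 3× down-left (reaching a4), up to a3, up-right to b2, 2× down-right (reaching d4) — 7 moves in all.
Check: order respected (1 at step 3, 2 at step 4); 7 moves as required.

d1, c2, b3, a4, a3, b2, c3, d4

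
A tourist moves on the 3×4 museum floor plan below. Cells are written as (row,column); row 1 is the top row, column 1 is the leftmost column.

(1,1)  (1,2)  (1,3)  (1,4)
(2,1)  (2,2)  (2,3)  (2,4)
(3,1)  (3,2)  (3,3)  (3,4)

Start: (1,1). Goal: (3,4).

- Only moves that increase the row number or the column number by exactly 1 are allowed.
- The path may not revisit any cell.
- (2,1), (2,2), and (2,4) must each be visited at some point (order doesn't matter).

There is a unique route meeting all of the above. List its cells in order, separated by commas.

(1,1), (2,1), (2,2), (2,3), (2,4), (3,4)

Moves only go right or down, so the column and row indices never decrease.
Route from (1,1): down 1 to (2,1), right 3 to (2,4), down 1 to (3,4) — 5 moves in all.
Check: all required cells visited.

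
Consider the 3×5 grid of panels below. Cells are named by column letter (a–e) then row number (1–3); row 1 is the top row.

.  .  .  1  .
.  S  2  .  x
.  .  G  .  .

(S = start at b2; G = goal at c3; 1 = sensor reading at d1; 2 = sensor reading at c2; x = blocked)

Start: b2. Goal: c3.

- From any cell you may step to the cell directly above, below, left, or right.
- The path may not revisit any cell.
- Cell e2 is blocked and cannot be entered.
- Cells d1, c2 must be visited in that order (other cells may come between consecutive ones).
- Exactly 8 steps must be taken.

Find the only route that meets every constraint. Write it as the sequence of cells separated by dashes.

b2 - a2 - a1 - b1 - c1 - d1 - d2 - c2 - c3

The waypoints must appear in the order d1, c2, with no cell reused.
Route from b2: left 1 to a2, up 1 to a1, right 3 to d1, down 1 to d2, left 1 to c2, down 1 to c3 — 8 moves in all.
Check: order respected (1 at step 5, 2 at step 7); 8 moves as required.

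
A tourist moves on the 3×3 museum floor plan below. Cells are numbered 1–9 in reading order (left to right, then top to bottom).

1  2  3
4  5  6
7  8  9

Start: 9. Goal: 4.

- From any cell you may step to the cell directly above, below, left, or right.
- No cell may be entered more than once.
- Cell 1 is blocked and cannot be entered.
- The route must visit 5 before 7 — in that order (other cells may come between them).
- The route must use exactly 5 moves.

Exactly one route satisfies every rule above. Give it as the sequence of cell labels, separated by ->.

9 -> 6 -> 5 -> 8 -> 7 -> 4

The waypoints must appear in the order 5, 7, with no cell reused.
Route from 9: up 1 to 6, left 1 to 5, down 1 to 8, left 1 to 7, up 1 to 4 — 5 moves in all.
Check: order respected (5 at step 2, 7 at step 4); 5 moves as required.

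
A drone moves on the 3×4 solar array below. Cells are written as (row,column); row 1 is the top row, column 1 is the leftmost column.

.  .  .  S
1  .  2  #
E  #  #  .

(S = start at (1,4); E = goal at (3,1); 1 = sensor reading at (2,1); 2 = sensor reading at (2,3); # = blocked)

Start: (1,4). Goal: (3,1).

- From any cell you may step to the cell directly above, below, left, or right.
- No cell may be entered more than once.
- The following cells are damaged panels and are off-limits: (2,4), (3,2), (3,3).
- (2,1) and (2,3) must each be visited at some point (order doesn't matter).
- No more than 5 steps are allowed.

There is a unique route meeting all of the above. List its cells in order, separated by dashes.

Any route must reach (2,1) and (2,3) and still end at (3,1) within 5 moves, so the order of the required stops is forced.
Route from (1,4): left to (1,3), down to (2,3), 2× left (reaching (2,1)), down to (3,1) — 5 moves in all.
Check: all required cells visited; 5 ≤ 5 moves.

(1,4) - (1,3) - (2,3) - (2,2) - (2,1) - (3,1)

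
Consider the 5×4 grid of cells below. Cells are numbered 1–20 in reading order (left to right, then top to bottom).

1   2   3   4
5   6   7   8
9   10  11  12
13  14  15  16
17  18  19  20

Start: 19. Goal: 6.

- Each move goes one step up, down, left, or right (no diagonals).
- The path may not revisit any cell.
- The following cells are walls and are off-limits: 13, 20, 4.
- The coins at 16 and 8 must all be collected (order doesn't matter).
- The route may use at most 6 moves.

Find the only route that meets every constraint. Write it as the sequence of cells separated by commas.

The 6-move cap with required stops at 16, 8 leaves no slack for detours.
Route from 19: up to 15, right to 16, 2× up (reaching 8), 2× left (reaching 6) — 6 moves in all.
Check: all required cells visited; 6 ≤ 6 moves.

19, 15, 16, 12, 8, 7, 6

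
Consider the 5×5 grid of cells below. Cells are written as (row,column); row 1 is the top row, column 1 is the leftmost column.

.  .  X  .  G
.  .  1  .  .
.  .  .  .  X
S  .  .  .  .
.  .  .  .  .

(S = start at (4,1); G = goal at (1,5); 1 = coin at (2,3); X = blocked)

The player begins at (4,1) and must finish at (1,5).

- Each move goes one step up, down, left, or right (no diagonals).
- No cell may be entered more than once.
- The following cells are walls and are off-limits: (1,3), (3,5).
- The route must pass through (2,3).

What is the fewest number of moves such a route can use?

7

Any route passes through (2,3) somewhere between (4,1) and (1,5). Summing Manhattan distances along the two legs ((4,1) → (2,3) → (1,5)) gives a lower bound of 4 + 3 = 7 moves.
A route of 7 moves achieves this: (4,1) → (3,1) → (2,1) → (2,2) → (2,3) → (2,4) → (1,4) → (1,5).
Since 7 matches the lower bound, it is optimal.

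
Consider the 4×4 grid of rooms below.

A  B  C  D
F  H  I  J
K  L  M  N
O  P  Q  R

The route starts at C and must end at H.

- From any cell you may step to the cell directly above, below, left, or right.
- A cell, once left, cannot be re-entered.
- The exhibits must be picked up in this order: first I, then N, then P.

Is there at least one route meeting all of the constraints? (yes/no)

yes

One route that works: C → I → M → N → R → Q → P → L → H.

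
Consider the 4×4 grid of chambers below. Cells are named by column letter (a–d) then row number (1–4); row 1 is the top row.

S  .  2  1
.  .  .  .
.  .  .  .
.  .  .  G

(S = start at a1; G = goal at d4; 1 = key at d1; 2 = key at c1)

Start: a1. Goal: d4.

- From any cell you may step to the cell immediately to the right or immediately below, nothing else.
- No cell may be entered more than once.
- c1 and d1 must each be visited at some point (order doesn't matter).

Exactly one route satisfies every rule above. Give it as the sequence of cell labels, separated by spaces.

a1 b1 c1 d1 d2 d3 d4

Moves only go right or down, so the column and row indices never decrease.
Route from a1: 3× right (reaching d1), 3× down (reaching d4) — 6 moves in all.
Check: all required cells visited.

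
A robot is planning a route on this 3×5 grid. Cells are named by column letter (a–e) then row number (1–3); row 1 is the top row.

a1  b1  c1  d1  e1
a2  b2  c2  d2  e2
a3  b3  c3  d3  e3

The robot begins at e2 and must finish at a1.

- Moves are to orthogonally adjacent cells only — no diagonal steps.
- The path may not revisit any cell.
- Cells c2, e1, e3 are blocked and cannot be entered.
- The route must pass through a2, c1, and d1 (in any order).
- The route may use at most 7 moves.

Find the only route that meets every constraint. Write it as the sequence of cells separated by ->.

e2 -> d2 -> d1 -> c1 -> b1 -> b2 -> a2 -> a1

Any route must reach a2, c1, and d1 and still end at a1 within 7 moves, so the order of the required stops is forced.
Route from e2: left to d2, up to d1, 2× left (reaching b1), down to b2, left to a2, up to a1 — 7 moves in all.
Check: all required cells visited; 7 ≤ 7 moves.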